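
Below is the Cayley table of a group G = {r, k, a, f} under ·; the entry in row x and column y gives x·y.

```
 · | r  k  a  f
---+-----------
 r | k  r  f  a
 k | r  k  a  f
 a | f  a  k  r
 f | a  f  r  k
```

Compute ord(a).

The identity element is k (its row matches the header).
a^1 = a
a^2 = a·a = k
The first power of a equal to the identity is a^2, so ord(a) = 2.
(Structurally, G here is isomorphic to the Klein four-group V_4.)

2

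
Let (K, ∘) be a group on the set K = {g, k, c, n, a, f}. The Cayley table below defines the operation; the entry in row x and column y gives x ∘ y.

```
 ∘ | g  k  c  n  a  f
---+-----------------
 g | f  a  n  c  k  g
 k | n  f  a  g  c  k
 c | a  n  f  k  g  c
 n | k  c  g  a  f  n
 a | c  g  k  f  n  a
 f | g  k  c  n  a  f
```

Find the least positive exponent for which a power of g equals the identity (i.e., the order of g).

2

The identity element is f (its row matches the header).
g^1 = g
g^2 = g ∘ g = f
The first power of g equal to the identity is g^2, so ord(g) = 2.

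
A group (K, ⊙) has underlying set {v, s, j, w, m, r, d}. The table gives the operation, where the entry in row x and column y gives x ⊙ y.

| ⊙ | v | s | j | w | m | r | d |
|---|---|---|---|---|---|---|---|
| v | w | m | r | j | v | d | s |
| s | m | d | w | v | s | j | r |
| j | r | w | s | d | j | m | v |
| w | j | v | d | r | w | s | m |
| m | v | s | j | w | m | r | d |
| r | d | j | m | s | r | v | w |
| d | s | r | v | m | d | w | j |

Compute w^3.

w^1 = w
w^2 = w ⊙ w = r
w^3 = r ⊙ w = s

s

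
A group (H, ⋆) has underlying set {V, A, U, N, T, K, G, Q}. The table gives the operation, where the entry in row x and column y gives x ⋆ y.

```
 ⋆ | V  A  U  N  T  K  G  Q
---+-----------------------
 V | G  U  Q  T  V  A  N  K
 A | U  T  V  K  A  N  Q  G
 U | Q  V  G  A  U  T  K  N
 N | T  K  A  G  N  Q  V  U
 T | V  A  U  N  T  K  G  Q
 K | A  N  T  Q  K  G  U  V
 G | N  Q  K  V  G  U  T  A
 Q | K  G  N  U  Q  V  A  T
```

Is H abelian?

Check whether the table is symmetric across its main diagonal.
Every entry (row x, col y) equals the entry (row y, col x), so H is abelian.

Yes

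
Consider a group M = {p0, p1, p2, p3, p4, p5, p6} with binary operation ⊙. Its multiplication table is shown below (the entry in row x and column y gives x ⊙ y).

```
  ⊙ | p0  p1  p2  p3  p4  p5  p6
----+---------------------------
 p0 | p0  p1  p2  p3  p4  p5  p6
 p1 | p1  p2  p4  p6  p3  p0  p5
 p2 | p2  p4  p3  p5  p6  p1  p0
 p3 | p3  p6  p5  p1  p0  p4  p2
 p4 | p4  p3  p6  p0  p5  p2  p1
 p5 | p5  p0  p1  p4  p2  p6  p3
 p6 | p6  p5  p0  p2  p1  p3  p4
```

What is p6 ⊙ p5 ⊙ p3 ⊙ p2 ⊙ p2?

p6 ⊙ p5 = p3
p3 ⊙ p3 = p1
p1 ⊙ p2 = p4
p4 ⊙ p2 = p6

p6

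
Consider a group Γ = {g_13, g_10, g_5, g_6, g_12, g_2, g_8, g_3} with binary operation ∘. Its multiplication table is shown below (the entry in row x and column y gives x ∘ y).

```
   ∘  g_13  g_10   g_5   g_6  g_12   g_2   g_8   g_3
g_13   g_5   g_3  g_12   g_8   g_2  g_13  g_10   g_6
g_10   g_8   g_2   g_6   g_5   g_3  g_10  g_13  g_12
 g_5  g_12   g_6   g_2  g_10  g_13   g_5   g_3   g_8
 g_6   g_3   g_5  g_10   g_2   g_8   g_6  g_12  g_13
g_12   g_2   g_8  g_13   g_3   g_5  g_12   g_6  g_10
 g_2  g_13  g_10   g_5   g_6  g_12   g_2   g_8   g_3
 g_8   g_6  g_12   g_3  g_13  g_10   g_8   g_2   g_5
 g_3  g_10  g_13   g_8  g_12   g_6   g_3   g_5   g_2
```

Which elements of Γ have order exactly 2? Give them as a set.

Identity is g_2. Compute the order of each non-identity element by repeated multiplication:
  g_13: g_13 → g_5 → g_12 → g_2  (order 4)
  g_10: g_10 → g_2  (order 2)
  g_5: g_5 → g_2  (order 2)
  g_6: g_6 → g_2  (order 2)
  g_12: g_12 → g_5 → g_13 → g_2  (order 4)
  g_8: g_8 → g_2  (order 2)
  g_3: g_3 → g_2  (order 2)
Elements of order 2: {g_10, g_3, g_5, g_6, g_8}.
(Structurally, Γ here is isomorphic to the dihedral group D_4.)

{g_10, g_3, g_5, g_6, g_8}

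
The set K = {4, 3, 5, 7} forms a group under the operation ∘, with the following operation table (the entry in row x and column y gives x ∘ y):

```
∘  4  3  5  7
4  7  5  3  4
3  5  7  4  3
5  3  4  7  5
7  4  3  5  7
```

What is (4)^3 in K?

4^1 = 4
4^2 = 4 ∘ 4 = 7
4^3 = 7 ∘ 4 = 4

4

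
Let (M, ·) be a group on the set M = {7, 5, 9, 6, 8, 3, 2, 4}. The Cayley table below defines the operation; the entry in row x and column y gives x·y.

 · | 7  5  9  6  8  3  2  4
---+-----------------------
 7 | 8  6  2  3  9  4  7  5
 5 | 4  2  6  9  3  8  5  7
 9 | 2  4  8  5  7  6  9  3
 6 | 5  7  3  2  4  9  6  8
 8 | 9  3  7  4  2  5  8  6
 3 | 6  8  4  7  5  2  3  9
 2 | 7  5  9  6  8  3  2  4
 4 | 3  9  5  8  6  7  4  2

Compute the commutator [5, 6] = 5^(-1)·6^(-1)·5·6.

Identity is 2; from the table 5^(-1) = 5 and 6^(-1) = 6.
5·6 = 9
9·5 = 4
4·6 = 8

8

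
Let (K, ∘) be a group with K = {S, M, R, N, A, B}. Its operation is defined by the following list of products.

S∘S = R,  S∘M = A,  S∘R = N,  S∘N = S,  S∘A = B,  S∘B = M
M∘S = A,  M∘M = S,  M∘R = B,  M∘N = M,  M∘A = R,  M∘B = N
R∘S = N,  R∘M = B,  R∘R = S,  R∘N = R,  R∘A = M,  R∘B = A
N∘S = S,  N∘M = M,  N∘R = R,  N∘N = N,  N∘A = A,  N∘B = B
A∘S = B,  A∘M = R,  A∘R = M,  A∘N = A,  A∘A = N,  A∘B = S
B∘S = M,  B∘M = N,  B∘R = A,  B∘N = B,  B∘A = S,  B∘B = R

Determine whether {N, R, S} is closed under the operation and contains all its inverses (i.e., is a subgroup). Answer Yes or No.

Yes

{N, R, S} contains the identity N.
Checking products: every product of two elements of {N, R, S} (read from the table) lies in {N, R, S}, so the set is closed.
In a finite group, a nonempty closed subset is a subgroup. So {N, R, S} ≤ K.
(Structurally, K here is isomorphic to the cyclic group Z_6.)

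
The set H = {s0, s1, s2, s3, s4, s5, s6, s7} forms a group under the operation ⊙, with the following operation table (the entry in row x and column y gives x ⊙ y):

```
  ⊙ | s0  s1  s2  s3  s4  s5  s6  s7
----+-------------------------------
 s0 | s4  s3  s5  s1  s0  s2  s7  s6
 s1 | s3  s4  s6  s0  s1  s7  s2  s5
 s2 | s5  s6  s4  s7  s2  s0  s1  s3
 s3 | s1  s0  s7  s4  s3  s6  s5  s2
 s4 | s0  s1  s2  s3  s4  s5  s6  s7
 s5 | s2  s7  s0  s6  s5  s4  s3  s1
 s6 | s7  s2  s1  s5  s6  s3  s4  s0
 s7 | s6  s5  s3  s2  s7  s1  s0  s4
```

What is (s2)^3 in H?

s2^1 = s2
s2^2 = s2 ⊙ s2 = s4
s2^3 = s4 ⊙ s2 = s2

s2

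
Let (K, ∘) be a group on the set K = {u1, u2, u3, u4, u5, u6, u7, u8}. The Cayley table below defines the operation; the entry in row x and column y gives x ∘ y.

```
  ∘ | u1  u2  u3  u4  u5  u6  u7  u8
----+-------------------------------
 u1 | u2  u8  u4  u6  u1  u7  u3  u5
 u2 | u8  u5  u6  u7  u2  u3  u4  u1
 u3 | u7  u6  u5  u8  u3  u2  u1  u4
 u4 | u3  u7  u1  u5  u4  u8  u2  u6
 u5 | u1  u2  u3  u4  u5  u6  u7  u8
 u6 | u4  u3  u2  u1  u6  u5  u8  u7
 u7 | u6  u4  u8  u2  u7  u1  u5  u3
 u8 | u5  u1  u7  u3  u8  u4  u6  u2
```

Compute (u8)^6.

u2

u8^1 = u8
u8^2 = u8 ∘ u8 = u2
u8^3 = u2 ∘ u8 = u1
u8^4 = u1 ∘ u8 = u5
u8^5 = u5 ∘ u8 = u8
u8^6 = u8 ∘ u8 = u2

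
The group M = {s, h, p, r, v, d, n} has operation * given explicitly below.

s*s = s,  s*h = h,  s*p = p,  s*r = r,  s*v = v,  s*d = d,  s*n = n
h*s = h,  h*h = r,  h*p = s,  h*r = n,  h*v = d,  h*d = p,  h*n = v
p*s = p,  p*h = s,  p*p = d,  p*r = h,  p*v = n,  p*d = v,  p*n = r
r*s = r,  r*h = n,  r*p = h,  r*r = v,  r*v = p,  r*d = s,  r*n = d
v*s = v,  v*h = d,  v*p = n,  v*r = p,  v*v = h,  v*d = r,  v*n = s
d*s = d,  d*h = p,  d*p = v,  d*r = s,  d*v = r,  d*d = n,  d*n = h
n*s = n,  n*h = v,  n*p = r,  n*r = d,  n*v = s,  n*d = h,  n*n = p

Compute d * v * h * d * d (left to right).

p

d * v = r
r * h = n
n * d = h
h * d = p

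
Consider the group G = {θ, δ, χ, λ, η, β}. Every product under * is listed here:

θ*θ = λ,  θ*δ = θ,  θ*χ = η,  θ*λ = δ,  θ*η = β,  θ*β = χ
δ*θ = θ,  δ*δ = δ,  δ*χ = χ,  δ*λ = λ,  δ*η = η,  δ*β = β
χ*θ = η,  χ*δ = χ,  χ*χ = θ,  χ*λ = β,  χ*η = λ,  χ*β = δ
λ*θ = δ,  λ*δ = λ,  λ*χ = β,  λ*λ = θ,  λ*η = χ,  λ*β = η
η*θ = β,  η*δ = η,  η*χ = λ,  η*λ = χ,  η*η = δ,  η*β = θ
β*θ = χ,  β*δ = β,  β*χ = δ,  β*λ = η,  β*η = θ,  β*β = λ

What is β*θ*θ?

η

β*θ = χ
χ*θ = η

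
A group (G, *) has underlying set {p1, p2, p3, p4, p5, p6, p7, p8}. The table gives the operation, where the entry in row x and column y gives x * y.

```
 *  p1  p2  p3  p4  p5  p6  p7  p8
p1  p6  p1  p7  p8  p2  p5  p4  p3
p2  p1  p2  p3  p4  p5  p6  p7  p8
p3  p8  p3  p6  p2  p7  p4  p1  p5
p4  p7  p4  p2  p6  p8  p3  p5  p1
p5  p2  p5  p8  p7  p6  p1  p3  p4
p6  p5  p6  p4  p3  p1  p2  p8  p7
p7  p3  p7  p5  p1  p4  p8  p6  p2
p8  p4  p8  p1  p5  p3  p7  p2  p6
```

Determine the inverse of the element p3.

p4

First locate the identity: row p2 matches the header, so p2 is the identity.
Scan row p3 for p2: p3 * p4 = p2. Hence p3^(-1) = p4.
(Structurally, G here is isomorphic to the quaternion group Q_8.)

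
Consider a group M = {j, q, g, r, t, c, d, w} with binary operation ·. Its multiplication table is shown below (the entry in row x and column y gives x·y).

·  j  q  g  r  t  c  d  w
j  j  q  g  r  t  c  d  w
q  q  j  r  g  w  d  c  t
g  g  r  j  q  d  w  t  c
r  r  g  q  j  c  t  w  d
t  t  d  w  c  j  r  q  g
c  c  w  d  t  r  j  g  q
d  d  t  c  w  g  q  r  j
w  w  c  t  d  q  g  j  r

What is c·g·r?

w

c·g = d
d·r = w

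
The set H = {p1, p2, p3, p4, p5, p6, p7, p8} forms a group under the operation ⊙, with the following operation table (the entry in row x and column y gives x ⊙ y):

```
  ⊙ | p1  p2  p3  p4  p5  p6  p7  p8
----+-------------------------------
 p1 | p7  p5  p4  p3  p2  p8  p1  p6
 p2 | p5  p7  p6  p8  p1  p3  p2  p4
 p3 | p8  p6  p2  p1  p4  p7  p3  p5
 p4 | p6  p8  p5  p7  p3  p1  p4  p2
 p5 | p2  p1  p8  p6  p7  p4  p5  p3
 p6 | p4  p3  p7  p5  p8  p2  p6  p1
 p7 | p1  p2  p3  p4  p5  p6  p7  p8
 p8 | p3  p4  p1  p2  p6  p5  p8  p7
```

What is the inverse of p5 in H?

p5

First locate the identity: row p7 matches the header, so p7 is the identity.
Scan row p5 for p7: p5 ⊙ p5 = p7. Hence p5^(-1) = p5.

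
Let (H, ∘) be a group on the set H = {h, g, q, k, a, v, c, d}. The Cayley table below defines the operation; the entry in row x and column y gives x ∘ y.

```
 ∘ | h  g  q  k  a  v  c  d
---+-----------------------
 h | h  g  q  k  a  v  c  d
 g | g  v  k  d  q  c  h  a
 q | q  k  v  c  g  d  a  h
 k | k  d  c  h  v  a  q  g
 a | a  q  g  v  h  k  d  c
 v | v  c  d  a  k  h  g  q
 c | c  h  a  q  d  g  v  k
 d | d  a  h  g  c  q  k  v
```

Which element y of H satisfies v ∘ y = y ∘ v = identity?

v

First locate the identity: row h matches the header, so h is the identity.
Scan row v for h: v ∘ v = h. Hence v^(-1) = v.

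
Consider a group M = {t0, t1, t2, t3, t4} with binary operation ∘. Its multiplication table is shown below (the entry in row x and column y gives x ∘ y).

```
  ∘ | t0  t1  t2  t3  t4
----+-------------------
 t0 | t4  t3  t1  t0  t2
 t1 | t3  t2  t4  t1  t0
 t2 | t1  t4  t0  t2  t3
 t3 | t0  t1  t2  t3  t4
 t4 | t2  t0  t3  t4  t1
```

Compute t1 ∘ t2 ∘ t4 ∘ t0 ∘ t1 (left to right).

t1 ∘ t2 = t4
t4 ∘ t4 = t1
t1 ∘ t0 = t3
t3 ∘ t1 = t1

t1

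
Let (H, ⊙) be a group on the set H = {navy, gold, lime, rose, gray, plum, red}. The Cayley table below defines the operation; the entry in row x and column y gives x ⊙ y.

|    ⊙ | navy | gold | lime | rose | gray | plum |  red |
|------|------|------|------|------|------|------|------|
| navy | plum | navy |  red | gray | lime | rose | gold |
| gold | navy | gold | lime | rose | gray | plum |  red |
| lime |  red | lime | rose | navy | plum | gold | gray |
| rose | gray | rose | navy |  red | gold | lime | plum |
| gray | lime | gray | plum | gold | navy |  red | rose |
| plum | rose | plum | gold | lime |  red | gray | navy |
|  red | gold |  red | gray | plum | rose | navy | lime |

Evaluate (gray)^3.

lime

gray^1 = gray
gray^2 = gray ⊙ gray = navy
gray^3 = navy ⊙ gray = lime
(Structurally, H here is isomorphic to the cyclic group Z_7.)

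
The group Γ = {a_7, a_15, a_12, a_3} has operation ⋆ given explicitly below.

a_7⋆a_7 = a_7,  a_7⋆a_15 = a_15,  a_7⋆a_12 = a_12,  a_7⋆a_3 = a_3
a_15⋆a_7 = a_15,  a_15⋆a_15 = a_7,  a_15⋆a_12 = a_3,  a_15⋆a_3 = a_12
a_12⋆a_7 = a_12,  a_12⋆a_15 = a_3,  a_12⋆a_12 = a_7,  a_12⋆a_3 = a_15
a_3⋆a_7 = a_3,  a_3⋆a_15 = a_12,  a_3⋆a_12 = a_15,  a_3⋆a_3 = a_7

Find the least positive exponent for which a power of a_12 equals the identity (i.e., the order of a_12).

2

The identity element is a_7 (its row matches the header).
a_12^1 = a_12
a_12^2 = a_12 ⋆ a_12 = a_7
The first power of a_12 equal to the identity is a_12^2, so ord(a_12) = 2.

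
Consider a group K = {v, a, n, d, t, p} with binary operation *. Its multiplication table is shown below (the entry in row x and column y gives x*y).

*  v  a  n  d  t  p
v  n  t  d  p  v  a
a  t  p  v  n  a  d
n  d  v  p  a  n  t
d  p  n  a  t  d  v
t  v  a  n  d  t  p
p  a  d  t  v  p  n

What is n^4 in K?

n^1 = n
n^2 = n*n = p
n^3 = p*n = t
n^4 = t*n = n
(Structurally, K here is isomorphic to the cyclic group Z_6.)

n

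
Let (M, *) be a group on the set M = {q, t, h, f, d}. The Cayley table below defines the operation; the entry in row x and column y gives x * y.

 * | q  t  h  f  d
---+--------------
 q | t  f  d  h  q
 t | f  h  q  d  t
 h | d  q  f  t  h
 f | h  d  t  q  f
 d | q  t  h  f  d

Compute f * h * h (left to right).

q

f * h = t
t * h = q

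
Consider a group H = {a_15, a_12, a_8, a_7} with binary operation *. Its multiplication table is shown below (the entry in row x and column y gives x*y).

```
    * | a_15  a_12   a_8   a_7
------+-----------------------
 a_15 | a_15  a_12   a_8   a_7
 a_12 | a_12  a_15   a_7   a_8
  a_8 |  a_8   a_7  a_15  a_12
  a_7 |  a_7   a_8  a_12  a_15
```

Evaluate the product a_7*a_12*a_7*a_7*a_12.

a_7

a_7*a_12 = a_8
a_8*a_7 = a_12
a_12*a_7 = a_8
a_8*a_12 = a_7
(Structurally, H here is isomorphic to the Klein four-group V_4.)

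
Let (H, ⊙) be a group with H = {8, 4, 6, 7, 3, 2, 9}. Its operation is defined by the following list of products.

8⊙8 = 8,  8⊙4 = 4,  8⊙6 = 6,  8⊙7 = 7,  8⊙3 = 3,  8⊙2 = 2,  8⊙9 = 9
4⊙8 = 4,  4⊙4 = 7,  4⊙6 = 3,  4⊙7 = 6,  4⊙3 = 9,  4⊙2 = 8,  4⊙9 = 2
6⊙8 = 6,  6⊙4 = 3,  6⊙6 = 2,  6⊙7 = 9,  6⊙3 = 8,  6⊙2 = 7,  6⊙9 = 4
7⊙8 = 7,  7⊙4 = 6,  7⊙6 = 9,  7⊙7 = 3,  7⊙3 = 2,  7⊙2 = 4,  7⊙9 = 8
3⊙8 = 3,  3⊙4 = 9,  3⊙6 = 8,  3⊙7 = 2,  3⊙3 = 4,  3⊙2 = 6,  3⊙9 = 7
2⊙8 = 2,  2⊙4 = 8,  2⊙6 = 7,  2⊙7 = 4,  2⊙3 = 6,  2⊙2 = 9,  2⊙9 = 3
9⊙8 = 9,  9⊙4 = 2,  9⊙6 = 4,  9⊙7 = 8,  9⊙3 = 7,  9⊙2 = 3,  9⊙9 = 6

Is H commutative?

Check whether the table is symmetric across its main diagonal.
Every entry (row x, col y) equals the entry (row y, col x), so H is abelian.

Yes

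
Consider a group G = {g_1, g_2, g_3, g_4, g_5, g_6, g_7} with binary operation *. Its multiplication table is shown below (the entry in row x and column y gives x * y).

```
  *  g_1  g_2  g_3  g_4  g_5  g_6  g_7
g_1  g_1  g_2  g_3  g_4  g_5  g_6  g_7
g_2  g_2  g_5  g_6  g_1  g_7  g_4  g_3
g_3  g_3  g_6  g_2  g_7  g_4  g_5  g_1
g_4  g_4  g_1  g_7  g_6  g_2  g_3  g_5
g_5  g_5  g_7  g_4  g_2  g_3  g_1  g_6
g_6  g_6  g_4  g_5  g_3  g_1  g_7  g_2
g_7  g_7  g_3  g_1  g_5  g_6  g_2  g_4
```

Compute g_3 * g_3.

Read row g_3, column g_3: g_3 * g_3 = g_2.

g_2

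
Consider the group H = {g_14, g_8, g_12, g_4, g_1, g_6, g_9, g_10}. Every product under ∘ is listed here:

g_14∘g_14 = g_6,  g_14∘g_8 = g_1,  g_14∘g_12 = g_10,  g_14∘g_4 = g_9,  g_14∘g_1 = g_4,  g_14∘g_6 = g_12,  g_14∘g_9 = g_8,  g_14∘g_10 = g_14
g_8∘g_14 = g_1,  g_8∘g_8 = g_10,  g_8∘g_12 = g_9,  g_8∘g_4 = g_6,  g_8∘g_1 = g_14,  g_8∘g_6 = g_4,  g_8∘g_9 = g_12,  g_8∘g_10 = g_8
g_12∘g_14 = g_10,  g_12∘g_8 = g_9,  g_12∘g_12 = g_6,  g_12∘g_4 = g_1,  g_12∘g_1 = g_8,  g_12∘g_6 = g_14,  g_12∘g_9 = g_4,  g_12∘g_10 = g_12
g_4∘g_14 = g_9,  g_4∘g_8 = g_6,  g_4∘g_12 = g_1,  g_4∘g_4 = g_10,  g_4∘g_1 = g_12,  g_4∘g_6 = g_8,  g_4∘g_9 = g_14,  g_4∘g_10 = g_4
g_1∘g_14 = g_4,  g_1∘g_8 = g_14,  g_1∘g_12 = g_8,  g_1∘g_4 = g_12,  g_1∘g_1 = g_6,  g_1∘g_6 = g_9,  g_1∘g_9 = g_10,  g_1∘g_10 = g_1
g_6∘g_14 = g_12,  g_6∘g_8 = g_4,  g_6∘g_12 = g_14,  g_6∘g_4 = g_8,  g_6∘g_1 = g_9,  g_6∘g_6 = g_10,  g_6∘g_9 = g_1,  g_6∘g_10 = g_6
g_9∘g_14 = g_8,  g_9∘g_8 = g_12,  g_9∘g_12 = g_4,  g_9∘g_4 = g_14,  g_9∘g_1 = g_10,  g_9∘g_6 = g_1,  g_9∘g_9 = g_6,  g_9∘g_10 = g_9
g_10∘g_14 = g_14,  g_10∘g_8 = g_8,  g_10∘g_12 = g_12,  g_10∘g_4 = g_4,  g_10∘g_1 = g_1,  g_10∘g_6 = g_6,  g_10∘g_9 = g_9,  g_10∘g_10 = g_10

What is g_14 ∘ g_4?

g_9

Read row g_14, column g_4: g_14 ∘ g_4 = g_9.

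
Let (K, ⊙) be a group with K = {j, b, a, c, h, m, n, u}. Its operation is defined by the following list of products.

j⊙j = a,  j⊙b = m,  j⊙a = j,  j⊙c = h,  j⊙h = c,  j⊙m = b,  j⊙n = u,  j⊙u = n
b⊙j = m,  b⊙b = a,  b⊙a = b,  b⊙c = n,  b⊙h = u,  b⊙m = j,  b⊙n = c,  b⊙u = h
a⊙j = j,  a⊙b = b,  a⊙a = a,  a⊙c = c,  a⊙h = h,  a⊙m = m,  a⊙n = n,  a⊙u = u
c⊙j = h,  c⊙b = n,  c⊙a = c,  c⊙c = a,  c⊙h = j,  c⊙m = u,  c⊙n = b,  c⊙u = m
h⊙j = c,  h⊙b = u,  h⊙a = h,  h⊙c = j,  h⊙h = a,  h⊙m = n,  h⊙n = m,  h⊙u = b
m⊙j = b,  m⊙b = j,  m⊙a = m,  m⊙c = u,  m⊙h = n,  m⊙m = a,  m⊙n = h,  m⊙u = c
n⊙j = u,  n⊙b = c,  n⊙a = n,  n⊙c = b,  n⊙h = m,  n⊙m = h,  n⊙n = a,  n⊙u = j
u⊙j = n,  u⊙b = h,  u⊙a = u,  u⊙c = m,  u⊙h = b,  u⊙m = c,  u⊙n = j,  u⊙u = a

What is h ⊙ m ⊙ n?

a

h ⊙ m = n
n ⊙ n = a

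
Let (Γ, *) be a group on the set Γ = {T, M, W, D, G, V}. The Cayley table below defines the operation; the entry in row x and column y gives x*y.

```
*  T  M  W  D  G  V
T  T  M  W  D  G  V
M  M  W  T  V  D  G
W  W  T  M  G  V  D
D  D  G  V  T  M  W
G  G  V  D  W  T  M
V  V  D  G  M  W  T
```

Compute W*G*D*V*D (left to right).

W*G = V
V*D = M
M*V = G
G*D = W

W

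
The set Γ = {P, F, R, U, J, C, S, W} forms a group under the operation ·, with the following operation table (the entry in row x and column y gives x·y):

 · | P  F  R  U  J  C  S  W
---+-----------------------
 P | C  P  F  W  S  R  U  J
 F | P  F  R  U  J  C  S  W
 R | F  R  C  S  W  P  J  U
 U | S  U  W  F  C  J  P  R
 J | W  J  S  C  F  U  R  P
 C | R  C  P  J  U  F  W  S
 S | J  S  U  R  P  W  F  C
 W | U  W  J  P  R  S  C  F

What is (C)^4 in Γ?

F

C^1 = C
C^2 = C·C = F
C^3 = F·C = C
C^4 = C·C = F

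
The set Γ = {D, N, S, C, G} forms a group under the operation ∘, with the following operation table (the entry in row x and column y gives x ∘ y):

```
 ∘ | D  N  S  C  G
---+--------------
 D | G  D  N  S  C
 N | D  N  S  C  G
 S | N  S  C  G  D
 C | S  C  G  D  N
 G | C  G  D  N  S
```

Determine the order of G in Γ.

The identity element is N (its row matches the header).
G^1 = G
G^2 = G ∘ G = S
G^3 = S ∘ G = D
G^4 = D ∘ G = C
G^5 = C ∘ G = N
The first power of G equal to the identity is G^5, so ord(G) = 5.

5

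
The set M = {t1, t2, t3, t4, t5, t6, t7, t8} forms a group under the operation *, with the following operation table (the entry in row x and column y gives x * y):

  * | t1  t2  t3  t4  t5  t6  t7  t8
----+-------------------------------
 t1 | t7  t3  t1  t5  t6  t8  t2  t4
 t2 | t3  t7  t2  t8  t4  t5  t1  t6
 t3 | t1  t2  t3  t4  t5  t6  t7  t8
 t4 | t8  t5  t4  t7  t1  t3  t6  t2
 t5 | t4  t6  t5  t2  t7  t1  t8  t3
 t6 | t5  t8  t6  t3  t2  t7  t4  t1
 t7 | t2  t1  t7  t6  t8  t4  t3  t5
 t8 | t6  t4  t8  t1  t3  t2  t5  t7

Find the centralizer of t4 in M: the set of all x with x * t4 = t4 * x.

{t3, t4, t6, t7}

Compare row t4 with column t4 entry by entry.
t7 * t4 = t6 = t4 * t7, so t7 commutes with t4.
t1 * t4 = t5 but t4 * t1 = t8, so t1 does not.
Collecting the elements that commute with t4: C(t4) = {t3, t4, t6, t7}.
(Structurally, M here is isomorphic to the quaternion group Q_8.)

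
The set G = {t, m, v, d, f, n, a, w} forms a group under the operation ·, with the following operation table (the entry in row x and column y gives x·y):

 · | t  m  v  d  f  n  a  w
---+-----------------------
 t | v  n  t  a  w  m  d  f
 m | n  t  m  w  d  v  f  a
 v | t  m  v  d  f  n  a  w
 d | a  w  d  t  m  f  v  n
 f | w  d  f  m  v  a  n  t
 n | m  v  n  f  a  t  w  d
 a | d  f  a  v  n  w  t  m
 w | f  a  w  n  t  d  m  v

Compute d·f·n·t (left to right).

d·f = m
m·n = v
v·t = t

t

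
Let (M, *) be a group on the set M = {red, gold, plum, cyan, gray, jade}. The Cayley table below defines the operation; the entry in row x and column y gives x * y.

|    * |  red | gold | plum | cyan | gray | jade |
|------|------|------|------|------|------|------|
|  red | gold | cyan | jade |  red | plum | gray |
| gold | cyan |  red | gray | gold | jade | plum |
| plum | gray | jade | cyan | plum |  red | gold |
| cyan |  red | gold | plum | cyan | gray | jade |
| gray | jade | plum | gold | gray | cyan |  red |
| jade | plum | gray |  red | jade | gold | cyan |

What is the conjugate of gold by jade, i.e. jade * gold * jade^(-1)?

red

The identity is cyan. In row jade, the entry cyan sits in column jade, so jade^(-1) = jade.
jade * gold = gray
gray * jade = red
(Structurally, M here is isomorphic to the symmetric group S_3.)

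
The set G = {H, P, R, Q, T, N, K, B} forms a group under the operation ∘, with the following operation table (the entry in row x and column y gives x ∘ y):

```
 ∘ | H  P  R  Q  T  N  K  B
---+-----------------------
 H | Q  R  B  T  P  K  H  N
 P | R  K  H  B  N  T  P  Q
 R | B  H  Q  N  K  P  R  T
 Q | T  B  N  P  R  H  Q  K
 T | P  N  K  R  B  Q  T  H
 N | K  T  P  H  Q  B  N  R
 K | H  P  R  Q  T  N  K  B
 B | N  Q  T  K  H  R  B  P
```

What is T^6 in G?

T^1 = T
T^2 = T ∘ T = B
T^3 = B ∘ T = H
T^4 = H ∘ T = P
T^5 = P ∘ T = N
T^6 = N ∘ T = Q

Q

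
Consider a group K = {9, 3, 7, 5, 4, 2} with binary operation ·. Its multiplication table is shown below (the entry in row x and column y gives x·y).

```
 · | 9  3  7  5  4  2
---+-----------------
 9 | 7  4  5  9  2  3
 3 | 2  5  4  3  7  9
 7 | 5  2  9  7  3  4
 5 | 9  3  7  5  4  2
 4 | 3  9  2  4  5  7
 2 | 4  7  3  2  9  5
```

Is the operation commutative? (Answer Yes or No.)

No

7·2 = 4 but 2·7 = 3.
Since 7 and 2 do not commute, K is not abelian.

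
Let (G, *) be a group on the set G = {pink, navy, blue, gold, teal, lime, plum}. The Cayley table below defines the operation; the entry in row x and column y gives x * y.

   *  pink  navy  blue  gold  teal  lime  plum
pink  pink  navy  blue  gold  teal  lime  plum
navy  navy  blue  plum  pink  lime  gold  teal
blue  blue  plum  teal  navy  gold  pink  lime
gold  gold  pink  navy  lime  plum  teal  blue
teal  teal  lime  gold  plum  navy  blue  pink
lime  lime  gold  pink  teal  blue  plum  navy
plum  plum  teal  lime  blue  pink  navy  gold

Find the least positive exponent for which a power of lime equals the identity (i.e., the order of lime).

The identity element is pink (its row matches the header).
lime^1 = lime
lime^2 = lime * lime = plum
lime^3 = plum * lime = navy
lime^4 = navy * lime = gold
lime^5 = gold * lime = teal
lime^6 = teal * lime = blue
lime^7 = blue * lime = pink
The first power of lime equal to the identity is lime^7, so ord(lime) = 7.

7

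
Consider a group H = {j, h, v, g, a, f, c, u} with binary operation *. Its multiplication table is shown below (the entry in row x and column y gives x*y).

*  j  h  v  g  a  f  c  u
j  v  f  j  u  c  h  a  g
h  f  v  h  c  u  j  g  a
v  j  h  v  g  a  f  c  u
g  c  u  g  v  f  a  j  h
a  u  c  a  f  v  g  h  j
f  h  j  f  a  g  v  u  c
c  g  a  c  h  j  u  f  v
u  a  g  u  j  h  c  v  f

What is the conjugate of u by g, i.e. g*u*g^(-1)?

c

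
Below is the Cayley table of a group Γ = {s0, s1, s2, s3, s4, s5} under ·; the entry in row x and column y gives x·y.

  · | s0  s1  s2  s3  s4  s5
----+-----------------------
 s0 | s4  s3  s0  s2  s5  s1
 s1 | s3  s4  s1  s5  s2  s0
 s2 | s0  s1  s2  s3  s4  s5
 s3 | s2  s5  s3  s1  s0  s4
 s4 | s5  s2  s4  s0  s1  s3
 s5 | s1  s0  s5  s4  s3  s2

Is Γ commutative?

Check whether the table is symmetric across its main diagonal.
Every entry (row x, col y) equals the entry (row y, col x), so Γ is abelian.
(In fact Γ ≅ the cyclic group Z_6.)

Yes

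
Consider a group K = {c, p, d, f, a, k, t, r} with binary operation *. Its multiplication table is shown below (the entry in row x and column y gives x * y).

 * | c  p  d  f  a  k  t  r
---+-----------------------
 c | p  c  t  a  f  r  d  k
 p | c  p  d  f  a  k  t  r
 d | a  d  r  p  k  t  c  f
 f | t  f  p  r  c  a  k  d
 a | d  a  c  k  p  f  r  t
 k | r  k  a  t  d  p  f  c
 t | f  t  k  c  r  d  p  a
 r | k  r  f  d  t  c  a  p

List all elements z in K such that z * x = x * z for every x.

{p, r}

An element z is central iff its row equals its column in the table.
For k: k * d = a ≠ t = d * k, so k ∉ Z.
Checking each element this way leaves Z(K) = {p, r}.
(Structurally, K here is isomorphic to the dihedral group D_4.)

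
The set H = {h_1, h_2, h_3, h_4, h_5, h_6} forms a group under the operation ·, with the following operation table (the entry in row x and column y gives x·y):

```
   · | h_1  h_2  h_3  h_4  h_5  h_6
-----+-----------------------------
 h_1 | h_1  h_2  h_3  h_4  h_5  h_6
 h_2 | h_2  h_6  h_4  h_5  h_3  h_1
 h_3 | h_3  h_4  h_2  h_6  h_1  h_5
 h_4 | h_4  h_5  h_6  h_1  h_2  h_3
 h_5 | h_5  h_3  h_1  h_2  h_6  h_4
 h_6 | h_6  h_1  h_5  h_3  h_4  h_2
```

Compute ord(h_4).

The identity element is h_1 (its row matches the header).
h_4^1 = h_4
h_4^2 = h_4·h_4 = h_1
The first power of h_4 equal to the identity is h_4^2, so ord(h_4) = 2.
(Structurally, H here is isomorphic to the cyclic group Z_6.)

2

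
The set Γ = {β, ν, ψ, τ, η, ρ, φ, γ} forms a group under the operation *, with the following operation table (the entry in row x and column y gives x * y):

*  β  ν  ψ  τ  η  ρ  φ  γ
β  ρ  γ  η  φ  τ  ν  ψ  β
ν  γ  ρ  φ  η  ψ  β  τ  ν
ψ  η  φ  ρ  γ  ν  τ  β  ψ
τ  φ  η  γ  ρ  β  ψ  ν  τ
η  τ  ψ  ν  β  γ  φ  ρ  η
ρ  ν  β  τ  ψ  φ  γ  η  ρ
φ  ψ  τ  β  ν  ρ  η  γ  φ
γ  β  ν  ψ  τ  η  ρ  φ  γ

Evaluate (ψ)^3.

ψ^1 = ψ
ψ^2 = ψ * ψ = ρ
ψ^3 = ρ * ψ = τ

τ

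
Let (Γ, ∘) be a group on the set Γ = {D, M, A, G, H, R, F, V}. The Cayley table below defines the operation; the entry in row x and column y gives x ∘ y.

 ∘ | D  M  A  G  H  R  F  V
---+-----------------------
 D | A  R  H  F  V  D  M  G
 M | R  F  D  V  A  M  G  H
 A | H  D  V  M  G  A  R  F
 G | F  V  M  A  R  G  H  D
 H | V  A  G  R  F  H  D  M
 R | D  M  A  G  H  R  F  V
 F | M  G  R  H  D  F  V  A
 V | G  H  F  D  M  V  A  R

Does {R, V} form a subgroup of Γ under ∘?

{R, V} contains the identity R.
Checking products: every product of two elements of {R, V} (read from the table) lies in {R, V}, so the set is closed.
In a finite group, a nonempty closed subset is a subgroup. So {R, V} ≤ Γ.

Yes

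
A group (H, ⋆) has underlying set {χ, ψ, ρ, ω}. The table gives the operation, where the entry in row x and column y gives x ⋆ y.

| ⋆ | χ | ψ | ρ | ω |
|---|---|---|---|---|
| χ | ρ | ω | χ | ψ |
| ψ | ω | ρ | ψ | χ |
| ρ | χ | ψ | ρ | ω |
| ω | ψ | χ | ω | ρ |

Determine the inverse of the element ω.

First locate the identity: row ρ matches the header, so ρ is the identity.
Scan row ω for ρ: ω ⋆ ω = ρ. Hence ω^(-1) = ω.
(Structurally, H here is isomorphic to the Klein four-group V_4.)

ω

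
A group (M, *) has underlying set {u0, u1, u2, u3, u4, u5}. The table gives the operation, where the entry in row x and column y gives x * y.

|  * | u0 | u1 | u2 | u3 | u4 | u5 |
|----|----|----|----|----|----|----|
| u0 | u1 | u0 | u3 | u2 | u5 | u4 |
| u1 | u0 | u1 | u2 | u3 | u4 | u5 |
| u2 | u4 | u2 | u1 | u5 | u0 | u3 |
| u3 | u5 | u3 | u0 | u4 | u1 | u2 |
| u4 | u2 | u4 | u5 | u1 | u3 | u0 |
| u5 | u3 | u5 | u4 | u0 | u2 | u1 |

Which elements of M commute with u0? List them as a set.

{u0, u1}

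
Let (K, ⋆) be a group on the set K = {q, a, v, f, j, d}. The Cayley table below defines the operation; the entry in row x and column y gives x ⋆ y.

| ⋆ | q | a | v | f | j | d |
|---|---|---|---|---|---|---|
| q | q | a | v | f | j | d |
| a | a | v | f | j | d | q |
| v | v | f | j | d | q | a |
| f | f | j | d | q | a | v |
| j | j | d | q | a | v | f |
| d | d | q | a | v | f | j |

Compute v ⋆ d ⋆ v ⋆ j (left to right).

v ⋆ d = a
a ⋆ v = f
f ⋆ j = a

a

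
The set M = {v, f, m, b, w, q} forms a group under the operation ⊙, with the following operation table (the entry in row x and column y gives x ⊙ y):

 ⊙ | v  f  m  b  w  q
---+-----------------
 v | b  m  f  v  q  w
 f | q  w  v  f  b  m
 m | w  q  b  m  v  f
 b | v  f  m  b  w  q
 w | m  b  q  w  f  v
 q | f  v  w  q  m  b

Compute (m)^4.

m^1 = m
m^2 = m ⊙ m = b
m^3 = b ⊙ m = m
m^4 = m ⊙ m = b

b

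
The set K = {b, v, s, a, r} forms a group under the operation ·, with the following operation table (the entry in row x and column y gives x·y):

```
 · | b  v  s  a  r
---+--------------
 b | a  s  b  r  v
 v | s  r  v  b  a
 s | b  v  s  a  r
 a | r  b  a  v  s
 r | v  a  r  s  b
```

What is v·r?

a

Read row v, column r: v·r = a.
(Structurally, K here is isomorphic to the cyclic group Z_5.)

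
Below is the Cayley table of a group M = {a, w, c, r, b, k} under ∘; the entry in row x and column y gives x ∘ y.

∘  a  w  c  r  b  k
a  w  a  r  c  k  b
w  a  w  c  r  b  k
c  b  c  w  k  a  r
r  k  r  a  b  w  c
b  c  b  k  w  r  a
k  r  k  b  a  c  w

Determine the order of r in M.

3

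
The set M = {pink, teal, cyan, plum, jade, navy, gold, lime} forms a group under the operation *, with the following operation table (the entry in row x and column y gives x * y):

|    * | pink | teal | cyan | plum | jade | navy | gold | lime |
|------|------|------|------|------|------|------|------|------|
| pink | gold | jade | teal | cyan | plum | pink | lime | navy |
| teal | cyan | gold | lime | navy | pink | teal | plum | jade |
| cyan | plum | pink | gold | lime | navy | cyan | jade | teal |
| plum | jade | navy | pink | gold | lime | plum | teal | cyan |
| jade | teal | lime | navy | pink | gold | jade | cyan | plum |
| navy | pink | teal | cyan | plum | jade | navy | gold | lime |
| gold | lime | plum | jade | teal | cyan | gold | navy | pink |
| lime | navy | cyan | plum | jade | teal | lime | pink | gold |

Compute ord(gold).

2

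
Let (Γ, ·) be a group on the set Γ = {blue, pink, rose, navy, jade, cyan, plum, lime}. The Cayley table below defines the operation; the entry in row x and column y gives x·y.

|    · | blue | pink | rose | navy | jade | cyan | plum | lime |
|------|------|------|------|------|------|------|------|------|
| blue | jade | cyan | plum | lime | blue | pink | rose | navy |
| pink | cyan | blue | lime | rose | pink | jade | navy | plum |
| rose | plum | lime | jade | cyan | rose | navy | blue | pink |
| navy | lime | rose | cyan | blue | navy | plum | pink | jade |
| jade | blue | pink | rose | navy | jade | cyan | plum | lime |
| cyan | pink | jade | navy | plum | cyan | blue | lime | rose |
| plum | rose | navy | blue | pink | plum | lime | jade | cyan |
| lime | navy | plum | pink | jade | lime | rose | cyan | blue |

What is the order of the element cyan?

The identity element is jade (its row matches the header).
cyan^1 = cyan
cyan^2 = cyan·cyan = blue
cyan^3 = blue·cyan = pink
cyan^4 = pink·cyan = jade
The first power of cyan equal to the identity is cyan^4, so ord(cyan) = 4.

4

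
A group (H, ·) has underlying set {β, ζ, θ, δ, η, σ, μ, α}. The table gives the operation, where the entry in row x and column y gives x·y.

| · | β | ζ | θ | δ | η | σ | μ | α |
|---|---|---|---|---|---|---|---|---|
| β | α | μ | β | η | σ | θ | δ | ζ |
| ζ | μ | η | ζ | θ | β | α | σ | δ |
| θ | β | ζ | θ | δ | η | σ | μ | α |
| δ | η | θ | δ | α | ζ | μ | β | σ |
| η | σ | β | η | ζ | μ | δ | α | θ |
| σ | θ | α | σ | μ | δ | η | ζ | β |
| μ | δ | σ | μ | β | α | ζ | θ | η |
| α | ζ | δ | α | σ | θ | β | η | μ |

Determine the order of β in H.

8

The identity element is θ (its row matches the header).
β^1 = β
β^2 = β·β = α
β^3 = α·β = ζ
β^4 = ζ·β = μ
β^5 = μ·β = δ
β^6 = δ·β = η
β^7 = η·β = σ
β^8 = σ·β = θ
The first power of β equal to the identity is β^8, so ord(β) = 8.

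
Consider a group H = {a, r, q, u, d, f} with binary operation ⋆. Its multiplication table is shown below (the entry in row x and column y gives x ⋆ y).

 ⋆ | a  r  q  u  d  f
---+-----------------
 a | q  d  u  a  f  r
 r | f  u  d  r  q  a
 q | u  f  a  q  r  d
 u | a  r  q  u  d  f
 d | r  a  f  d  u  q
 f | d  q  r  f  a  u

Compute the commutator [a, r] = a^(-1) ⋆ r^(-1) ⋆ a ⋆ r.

Identity is u; from the table a^(-1) = q and r^(-1) = r.
q ⋆ r = f
f ⋆ a = d
d ⋆ r = a

a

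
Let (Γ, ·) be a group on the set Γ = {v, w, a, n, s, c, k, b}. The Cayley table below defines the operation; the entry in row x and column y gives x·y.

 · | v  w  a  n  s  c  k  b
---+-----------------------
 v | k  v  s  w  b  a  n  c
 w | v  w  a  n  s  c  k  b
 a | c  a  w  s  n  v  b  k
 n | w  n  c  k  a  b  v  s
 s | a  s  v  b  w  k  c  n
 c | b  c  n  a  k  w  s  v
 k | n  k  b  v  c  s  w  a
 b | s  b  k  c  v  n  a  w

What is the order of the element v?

The identity element is w (its row matches the header).
v^1 = v
v^2 = v·v = k
v^3 = k·v = n
v^4 = n·v = w
The first power of v equal to the identity is v^4, so ord(v) = 4.

4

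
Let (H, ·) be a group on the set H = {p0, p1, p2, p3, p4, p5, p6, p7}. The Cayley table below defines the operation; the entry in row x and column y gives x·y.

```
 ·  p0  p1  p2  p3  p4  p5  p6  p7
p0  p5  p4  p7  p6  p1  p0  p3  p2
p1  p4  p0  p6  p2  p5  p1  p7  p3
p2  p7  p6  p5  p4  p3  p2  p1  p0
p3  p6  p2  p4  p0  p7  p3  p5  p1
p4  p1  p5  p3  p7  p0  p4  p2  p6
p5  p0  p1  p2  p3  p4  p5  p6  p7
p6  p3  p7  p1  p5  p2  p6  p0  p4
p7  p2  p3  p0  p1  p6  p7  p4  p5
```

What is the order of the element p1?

4

The identity element is p5 (its row matches the header).
p1^1 = p1
p1^2 = p1·p1 = p0
p1^3 = p0·p1 = p4
p1^4 = p4·p1 = p5
The first power of p1 equal to the identity is p1^4, so ord(p1) = 4.
(Structurally, H here is isomorphic to Z_2 x Z_4.)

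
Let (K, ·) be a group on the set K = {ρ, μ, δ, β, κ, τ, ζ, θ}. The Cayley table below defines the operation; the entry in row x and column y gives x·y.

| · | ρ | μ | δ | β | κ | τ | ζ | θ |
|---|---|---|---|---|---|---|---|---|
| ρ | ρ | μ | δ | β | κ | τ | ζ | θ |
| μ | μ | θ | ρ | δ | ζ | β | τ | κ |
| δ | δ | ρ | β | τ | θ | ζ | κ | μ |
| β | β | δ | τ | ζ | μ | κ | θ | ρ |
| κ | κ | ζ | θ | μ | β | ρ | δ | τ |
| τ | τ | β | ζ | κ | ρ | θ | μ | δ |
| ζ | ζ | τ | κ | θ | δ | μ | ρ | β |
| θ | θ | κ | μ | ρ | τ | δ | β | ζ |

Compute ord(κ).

8

The identity element is ρ (its row matches the header).
κ^1 = κ
κ^2 = κ·κ = β
κ^3 = β·κ = μ
κ^4 = μ·κ = ζ
κ^5 = ζ·κ = δ
κ^6 = δ·κ = θ
κ^7 = θ·κ = τ
κ^8 = τ·κ = ρ
The first power of κ equal to the identity is κ^8, so ord(κ) = 8.
(Structurally, K here is isomorphic to the cyclic group Z_8.)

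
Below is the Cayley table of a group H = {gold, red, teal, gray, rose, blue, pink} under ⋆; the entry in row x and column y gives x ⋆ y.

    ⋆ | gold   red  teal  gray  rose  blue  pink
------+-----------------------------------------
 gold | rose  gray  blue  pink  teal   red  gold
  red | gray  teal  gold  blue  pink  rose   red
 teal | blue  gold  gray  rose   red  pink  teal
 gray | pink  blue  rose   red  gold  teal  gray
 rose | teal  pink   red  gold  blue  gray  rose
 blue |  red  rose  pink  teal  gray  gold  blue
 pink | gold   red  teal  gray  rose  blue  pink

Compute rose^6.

red

rose^1 = rose
rose^2 = rose ⋆ rose = blue
rose^3 = blue ⋆ rose = gray
rose^4 = gray ⋆ rose = gold
rose^5 = gold ⋆ rose = teal
rose^6 = teal ⋆ rose = red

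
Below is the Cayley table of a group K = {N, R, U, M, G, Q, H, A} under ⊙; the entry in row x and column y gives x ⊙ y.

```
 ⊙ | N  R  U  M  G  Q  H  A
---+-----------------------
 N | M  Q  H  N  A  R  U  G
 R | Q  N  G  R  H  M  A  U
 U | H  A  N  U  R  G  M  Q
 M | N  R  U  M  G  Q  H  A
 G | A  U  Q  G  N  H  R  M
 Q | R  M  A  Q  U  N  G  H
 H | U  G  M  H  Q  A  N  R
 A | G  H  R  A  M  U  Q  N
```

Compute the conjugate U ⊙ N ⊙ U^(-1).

The identity is M. In row U, the entry M sits in column H, so U^(-1) = H.
U ⊙ N = H
H ⊙ H = N
(Structurally, K here is isomorphic to the quaternion group Q_8.)

N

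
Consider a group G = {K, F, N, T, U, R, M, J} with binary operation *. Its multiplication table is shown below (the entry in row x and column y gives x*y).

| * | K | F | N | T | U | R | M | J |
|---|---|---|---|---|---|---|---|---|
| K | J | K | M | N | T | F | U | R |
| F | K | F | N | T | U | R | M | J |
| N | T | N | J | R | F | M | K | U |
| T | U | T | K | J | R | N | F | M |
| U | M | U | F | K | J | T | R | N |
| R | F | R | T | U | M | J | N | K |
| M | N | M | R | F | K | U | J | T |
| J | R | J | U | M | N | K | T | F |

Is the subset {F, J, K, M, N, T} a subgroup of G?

No

J*K = R, which is not in {F, J, K, M, N, T}.
The subset is not closed under *, so it is not a subgroup.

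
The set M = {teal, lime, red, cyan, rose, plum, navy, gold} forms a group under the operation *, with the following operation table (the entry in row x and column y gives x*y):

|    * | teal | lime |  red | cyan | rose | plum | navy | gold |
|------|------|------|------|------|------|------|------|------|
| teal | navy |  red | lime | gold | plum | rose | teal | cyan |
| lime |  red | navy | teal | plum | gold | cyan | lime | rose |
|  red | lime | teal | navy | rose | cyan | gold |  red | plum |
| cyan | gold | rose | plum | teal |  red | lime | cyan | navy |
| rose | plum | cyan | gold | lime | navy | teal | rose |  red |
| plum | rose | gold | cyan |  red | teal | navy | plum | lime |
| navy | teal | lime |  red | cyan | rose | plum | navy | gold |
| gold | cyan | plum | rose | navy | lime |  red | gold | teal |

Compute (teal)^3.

teal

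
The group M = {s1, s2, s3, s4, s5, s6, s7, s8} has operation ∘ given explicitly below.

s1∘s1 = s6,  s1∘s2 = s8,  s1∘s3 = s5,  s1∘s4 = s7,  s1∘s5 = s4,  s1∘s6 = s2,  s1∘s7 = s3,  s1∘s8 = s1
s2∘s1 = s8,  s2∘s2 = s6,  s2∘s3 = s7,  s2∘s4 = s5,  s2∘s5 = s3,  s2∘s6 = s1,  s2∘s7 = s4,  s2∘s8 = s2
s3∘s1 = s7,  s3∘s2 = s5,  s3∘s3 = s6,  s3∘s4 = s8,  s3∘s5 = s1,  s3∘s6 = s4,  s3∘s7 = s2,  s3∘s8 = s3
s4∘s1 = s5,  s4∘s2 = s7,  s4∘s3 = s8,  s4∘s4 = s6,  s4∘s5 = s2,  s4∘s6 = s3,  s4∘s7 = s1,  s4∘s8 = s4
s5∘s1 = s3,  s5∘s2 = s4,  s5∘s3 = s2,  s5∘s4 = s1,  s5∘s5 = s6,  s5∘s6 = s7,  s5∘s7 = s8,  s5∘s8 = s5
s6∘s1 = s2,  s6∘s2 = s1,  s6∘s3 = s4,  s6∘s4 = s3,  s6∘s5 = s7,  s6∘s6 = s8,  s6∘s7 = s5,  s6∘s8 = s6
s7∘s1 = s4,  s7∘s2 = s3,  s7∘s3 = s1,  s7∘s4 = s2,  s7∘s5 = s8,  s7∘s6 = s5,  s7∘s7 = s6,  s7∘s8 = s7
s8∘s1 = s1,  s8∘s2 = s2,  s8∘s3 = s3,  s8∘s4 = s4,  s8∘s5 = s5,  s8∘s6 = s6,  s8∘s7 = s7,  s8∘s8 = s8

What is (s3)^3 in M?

s4

s3^1 = s3
s3^2 = s3 ∘ s3 = s6
s3^3 = s6 ∘ s3 = s4
(Structurally, M here is isomorphic to the quaternion group Q_8.)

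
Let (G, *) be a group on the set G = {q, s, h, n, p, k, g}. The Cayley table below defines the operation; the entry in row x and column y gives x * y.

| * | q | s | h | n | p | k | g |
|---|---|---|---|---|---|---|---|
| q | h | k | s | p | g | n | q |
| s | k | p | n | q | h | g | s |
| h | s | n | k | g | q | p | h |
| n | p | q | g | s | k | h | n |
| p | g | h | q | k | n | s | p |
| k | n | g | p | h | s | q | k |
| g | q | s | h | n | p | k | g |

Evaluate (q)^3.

q^1 = q
q^2 = q * q = h
q^3 = h * q = s

s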